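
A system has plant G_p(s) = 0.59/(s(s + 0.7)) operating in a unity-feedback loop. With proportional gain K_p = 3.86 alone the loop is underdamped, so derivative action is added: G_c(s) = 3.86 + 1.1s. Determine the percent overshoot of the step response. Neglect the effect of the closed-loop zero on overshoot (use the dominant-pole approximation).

Forward path: (3.86 + 1.1s)·0.59/(s(s+0.7)). The closed-loop characteristic equation is s² + (0.7 + 0.59·1.1)s + 0.59·3.86 = 0.
That is s² + 1.349s + 2.277 = 0, so ω_n = 1.509 rad/s and ζ = 1.349/(2·1.509) = 0.447.
%OS = 100·exp(−πζ/√(1−ζ²)) = 20.8%.

20.8%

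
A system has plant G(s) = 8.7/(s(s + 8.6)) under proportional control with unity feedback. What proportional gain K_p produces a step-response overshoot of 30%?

From %OS = 100·exp(−πζ/√(1−ζ²)) = 30%, ζ = −ln(0.3)/√(π²+ln²(0.3)) = 0.3579.
Characteristic equation s² + 8.6s + 8.7K_p = 0 gives ζ = 8.6/(2√(8.7K_p)).
Setting ζ = 0.3579: √(8.7K_p) = 8.6/(2·0.3579) = 12.02, so K_p = 144.4/8.7 = 16.6.

K_p = 16.6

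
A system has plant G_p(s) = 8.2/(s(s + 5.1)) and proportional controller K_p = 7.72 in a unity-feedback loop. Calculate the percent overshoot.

Closed-loop characteristic equation: s² + 5.1s + 63.3 = 0, so ω_n = 7.956 rad/s and ζ = 5.1/(2·7.956) = 0.3205.
%OS = 100·exp(−πζ/√(1−ζ²)) = 100·exp(−π·0.3205/√0.8973) = 34.5%.

34.5%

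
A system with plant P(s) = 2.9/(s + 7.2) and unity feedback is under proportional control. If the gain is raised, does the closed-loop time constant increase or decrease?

decrease

The closed-loop bandwidth 7.2+K_p·2.9 grows with K_p, so τ shrinks.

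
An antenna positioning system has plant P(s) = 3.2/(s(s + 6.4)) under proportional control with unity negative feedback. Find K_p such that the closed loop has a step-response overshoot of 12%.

From %OS = 100·exp(−πζ/√(1−ζ²)) = 12%, ζ = −ln(0.12)/√(π²+ln²(0.12)) = 0.5594.
Characteristic equation s² + 6.4s + 3.2K_p = 0 gives ζ = 6.4/(2√(3.2K_p)).
Setting ζ = 0.5594: √(3.2K_p) = 6.4/(2·0.5594) = 5.72, so K_p = 32.72/3.2 = 10.2.

K_p = 10.2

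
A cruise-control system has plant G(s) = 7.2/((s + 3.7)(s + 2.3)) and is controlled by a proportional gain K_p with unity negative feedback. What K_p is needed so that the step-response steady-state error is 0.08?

Steady-state error for a unit step on this type-0 loop is 1/(1 + K_p·G(0)).
G(0) = 0.8461. Require 1/(1 + K_p·0.8461) = 0.08, so 1 + 0.8461·K_p = 12.5.
K_p = (12.5 − 1)/0.8461 = 13.6.

K_p = 13.6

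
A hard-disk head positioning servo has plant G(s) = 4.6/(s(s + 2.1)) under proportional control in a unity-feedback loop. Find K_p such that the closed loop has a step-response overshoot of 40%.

K_p = 3.06

From %OS = 100·exp(−πζ/√(1−ζ²)) = 40%, ζ = −ln(0.4)/√(π²+ln²(0.4)) = 0.28.
Characteristic equation s² + 2.1s + 4.6K_p = 0 gives ζ = 2.1/(2√(4.6K_p)).
Setting ζ = 0.28: √(4.6K_p) = 2.1/(2·0.28) = 3.75, so K_p = 14.06/4.6 = 3.06.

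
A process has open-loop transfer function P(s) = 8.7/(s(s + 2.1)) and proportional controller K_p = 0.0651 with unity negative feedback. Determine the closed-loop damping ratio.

ζ = 1.4

The closed-loop denominator is s(s+2.1) + 0.0651·8.7 = s² + 2.1s + 0.5664.
Matching s² + 2ζω_n s + ω_n²: ω_n = √0.5664 = 0.7526 rad/s and 2ζω_n = 2.1, so ζ = 2.1/(2·0.7526) = 1.4.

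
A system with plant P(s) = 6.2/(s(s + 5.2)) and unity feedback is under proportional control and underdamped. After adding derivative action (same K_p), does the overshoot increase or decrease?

decrease

With PD the characteristic equation becomes s² + (a + K·K_d)s + K·K_p = 0; the damping term grows, ζ rises, overshoot falls.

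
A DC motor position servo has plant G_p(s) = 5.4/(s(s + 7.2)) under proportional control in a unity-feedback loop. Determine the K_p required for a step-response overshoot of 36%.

K_p = 25.1

From %OS = 100·exp(−πζ/√(1−ζ²)) = 36%, ζ = −ln(0.36)/√(π²+ln²(0.36)) = 0.3093.
Characteristic equation s² + 7.2s + 5.4K_p = 0 gives ζ = 7.2/(2√(5.4K_p)).
Setting ζ = 0.3093: √(5.4K_p) = 7.2/(2·0.3093) = 11.64, so K_p = 135.5/5.4 = 25.1.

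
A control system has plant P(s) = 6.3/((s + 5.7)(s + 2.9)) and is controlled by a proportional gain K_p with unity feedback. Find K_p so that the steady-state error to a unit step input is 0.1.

The loop is type 0, so e_ss(step) = 1/(1 + K_pos) with K_pos = K_p·P(0).
P(0) = 0.3811. Require 1/(1 + K_p·0.3811) = 0.1, so 1 + 0.3811·K_p = 10.
K_p = (10 − 1)/0.3811 = 23.6.

K_p = 23.6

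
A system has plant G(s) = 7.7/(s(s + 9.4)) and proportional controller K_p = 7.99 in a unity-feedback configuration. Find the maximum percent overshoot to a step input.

9.52%

The closed-loop denominator s² + 9.4s + 61.52 gives ω_n = √61.52 = 7.844 and ζ = 9.4/(2ω_n) = 0.5992.
%OS = 100·exp(−πζ/√(1−ζ²)) = 100·exp(−π·0.5992/√0.6409) = 9.52%.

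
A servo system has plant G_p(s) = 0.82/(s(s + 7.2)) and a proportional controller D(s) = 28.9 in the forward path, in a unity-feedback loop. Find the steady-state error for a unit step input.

The open loop D(s)G_p(s) has a pole at the origin (type 1), so the static position error constant is infinite and e_ss = 1/(1+∞) = 0.

0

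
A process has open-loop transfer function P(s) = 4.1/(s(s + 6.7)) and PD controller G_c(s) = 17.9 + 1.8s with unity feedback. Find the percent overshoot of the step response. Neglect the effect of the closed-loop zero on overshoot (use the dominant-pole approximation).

1.08%

Forward path: (17.9 + 1.8s)·4.1/(s(s+6.7)). The closed-loop characteristic equation is s² + (6.7 + 4.1·1.8)s + 4.1·17.9 = 0.
That is s² + 14.08s + 73.39 = 0, so ω_n = 8.567 rad/s and ζ = 14.08/(2·8.567) = 0.8218.
%OS = 100·exp(−πζ/√(1−ζ²)) = 1.08%.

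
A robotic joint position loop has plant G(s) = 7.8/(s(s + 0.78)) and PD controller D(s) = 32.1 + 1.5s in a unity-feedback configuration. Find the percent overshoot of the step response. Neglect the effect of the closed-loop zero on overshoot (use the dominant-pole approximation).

26%

Forward path: (32.1 + 1.5s)·7.8/(s(s+0.78)). The closed-loop characteristic equation is s² + (0.78 + 7.8·1.5)s + 7.8·32.1 = 0.
That is s² + 12.48s + 250.4 = 0, so ω_n = 15.82 rad/s and ζ = 12.48/(2·15.82) = 0.3944.
%OS = 100·exp(−πζ/√(1−ζ²)) = 26%.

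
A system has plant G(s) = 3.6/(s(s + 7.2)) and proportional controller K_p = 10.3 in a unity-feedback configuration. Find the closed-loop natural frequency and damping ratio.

With unity feedback the closed-loop characteristic equation is s² + 7.2s + 10.3·3.6 = s² + 7.2s + 37.08 = 0.
Matching s² + 2ζω_n s + ω_n²: ω_n = √37.08 = 6.089 rad/s and 2ζω_n = 7.2, so ζ = 7.2/(2·6.089) = 0.591.

ω_n = 6.09 rad/s, ζ = 0.591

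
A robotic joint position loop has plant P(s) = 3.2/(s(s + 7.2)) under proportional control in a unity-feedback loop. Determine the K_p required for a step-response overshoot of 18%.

From %OS = 100·exp(−πζ/√(1−ζ²)) = 18%, ζ = −ln(0.18)/√(π²+ln²(0.18)) = 0.4791.
Characteristic equation s² + 7.2s + 3.2K_p = 0 gives ζ = 7.2/(2√(3.2K_p)).
Setting ζ = 0.4791: √(3.2K_p) = 7.2/(2·0.4791) = 7.514, so K_p = 56.46/3.2 = 17.6.

K_p = 17.6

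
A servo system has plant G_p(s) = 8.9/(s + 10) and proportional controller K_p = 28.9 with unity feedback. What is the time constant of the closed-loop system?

τ = 0.00374 s

Closed-loop transfer function: T(s) = K_p·G_p(s)/(1 + K_p·G_p(s)) = 257.2/(s + 10 + 257.2) = 257.2/(s + 267.2).
Time constant τ = 1/267.2 = 0.00374 s.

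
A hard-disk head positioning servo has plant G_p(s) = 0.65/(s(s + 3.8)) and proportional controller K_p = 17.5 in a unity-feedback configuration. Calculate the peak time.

Closed-loop characteristic equation: s² + 3.8s + 11.38 = 0, so ω_n = 3.373 rad/s and ζ = 3.8/(2·3.373) = 0.5633.
Damped frequency ω_d = ω_n√(1−ζ²) = 2.787 rad/s, so peak time T_p = π/ω_d = 1.13 s.

T_p = 1.13 s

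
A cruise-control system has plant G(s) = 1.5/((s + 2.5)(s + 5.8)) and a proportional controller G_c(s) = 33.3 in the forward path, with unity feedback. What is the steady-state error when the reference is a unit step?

The loop is type 0. Static position error constant K_pos = G_c(0)·G(0) = 33.3·0.1034 = 3.445.
Steady-state error to a unit step: e_ss = 1/(1+K_pos) = 1/4.445 = 0.225.

0.225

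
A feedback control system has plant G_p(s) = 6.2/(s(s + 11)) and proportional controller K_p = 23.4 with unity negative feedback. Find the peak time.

The closed-loop denominator s² + 11s + 145.1 gives ω_n = √145.1 = 12.04 and ζ = 11/(2ω_n) = 0.4566.
Damped frequency ω_d = ω_n√(1−ζ²) = 10.72 rad/s, so peak time T_p = π/ω_d = 0.293 s.

T_p = 0.293 s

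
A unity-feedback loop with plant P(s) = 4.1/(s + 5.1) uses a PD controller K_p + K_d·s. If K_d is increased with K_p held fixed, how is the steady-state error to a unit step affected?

At s = 0 the derivative term contributes nothing: C(0) = K_p regardless of K_d, so K_pos = K_p·P(0) and e_ss are unchanged.

unchanged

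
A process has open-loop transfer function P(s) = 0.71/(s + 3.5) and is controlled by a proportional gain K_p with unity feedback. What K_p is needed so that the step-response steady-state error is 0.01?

K_p = 488

For a type-0 loop with proportional control, e_ss = 1/(1 + K_p·P(0)).
P(0) = 0.2029. Require 1/(1 + K_p·0.2029) = 0.01, so 1 + 0.2029·K_p = 100.
K_p = (100 − 1)/0.2029 = 488.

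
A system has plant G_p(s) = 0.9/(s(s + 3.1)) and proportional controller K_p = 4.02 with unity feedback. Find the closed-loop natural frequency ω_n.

ω_n = 1.9 rad/s

With unity feedback the closed-loop characteristic equation is s² + 3.1s + 4.02·0.9 = s² + 3.1s + 3.618 = 0.
Matching s² + 2ζω_n s + ω_n²: ω_n = √3.618 = 1.902 rad/s and 2ζω_n = 3.1, so ζ = 3.1/(2·1.902) = 0.815.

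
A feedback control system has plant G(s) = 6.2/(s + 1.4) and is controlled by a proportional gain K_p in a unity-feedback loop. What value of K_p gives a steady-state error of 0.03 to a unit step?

K_p = 7.3

The loop is type 0, so e_ss(step) = 1/(1 + K_pos) with K_pos = K_p·G(0).
G(0) = 4.429. Require 1/(1 + K_p·4.429) = 0.03, so 1 + 4.429·K_p = 33.33.
K_p = (33.33 − 1)/4.429 = 7.3.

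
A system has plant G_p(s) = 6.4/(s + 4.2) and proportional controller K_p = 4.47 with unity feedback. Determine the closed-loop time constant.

Closed-loop transfer function: T(s) = K_p·G_p(s)/(1 + K_p·G_p(s)) = 28.61/(s + 4.2 + 28.61) = 28.61/(s + 32.81).
Time constant τ = 1/32.81 = 0.0305 s.

τ = 0.0305 s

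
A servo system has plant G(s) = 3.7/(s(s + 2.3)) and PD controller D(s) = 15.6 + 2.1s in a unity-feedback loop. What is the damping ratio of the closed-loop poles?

ζ = 0.663

Forward path: (15.6 + 2.1s)·3.7/(s(s+2.3)). The closed-loop characteristic equation is s² + (2.3 + 3.7·2.1)s + 3.7·15.6 = 0.
That is s² + 10.07s + 57.72 = 0, so ω_n = 7.597 rad/s and ζ = 10.07/(2·7.597) = 0.6627.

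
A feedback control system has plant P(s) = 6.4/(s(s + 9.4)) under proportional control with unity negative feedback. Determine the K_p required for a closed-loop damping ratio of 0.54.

K_p = 11.8

Closed-loop characteristic equation: s² + 9.4s + K_p·6.4 = 0.
So ω_n = √(6.4K_p) and 2ζω_n = 9.4, giving ζ = 9.4/(2√(6.4K_p)).
Setting ζ = 0.54: √(6.4K_p) = 9.4/(2·0.54) = 8.704, so K_p = 75.75/6.4 = 11.8.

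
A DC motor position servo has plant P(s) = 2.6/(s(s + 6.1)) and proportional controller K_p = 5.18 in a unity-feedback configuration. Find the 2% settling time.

The closed-loop denominator s² + 6.1s + 13.47 gives ω_n = √13.47 = 3.67 and ζ = 6.1/(2ω_n) = 0.8311.
2% settling time T_s ≈ 4/(ζω_n) = 4/3.05 = 1.31 s.

T_s ≈ 1.31 s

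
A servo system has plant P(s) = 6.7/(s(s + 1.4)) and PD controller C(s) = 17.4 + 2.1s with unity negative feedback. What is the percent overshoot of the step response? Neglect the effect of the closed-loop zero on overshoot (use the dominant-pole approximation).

Forward path: (17.4 + 2.1s)·6.7/(s(s+1.4)). The closed-loop characteristic equation is s² + (1.4 + 6.7·2.1)s + 6.7·17.4 = 0.
That is s² + 15.47s + 116.6 = 0, so ω_n = 10.8 rad/s and ζ = 15.47/(2·10.8) = 0.7164.
%OS = 100·exp(−πζ/√(1−ζ²)) = 3.97%.

3.97%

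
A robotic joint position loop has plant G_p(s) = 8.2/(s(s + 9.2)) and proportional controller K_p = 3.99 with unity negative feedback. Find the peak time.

T_p = 0.924 s

The closed-loop denominator s² + 9.2s + 32.72 gives ω_n = √32.72 = 5.72 and ζ = 9.2/(2ω_n) = 0.8042.
Damped frequency ω_d = ω_n√(1−ζ²) = 3.4 rad/s, so peak time T_p = π/ω_d = 0.924 s.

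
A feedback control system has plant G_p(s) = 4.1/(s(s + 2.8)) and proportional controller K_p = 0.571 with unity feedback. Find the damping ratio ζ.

ζ = 0.915

With unity feedback the closed-loop characteristic equation is s² + 2.8s + 0.571·4.1 = s² + 2.8s + 2.341 = 0.
So ω_n² = 2.341 ⇒ ω_n = 1.53 rad/s, and ζ = 2.8/(2ω_n) = 0.915.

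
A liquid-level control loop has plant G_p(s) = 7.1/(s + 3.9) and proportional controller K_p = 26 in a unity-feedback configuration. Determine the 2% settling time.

T_s ≈ 0.0212 s

Closed-loop transfer function: T(s) = K_p·G_p(s)/(1 + K_p·G_p(s)) = 184.6/(s + 3.9 + 184.6) = 184.6/(s + 188.5).
Time constant τ = 1/188.5 = 0.005305 s, so the 2% settling time is about 4τ = 0.0212 s.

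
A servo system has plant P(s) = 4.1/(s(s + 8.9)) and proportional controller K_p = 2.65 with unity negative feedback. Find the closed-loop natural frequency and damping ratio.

1 + K_p·P(s) = 0 gives s² + 8.9s + 10.86 = 0.
Matching s² + 2ζω_n s + ω_n²: ω_n = √10.86 = 3.296 rad/s and 2ζω_n = 8.9, so ζ = 8.9/(2·3.296) = 1.35.

ω_n = 3.3 rad/s, ζ = 1.35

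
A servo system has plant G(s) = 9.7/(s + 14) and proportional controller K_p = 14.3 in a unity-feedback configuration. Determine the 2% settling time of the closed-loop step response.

Closed-loop transfer function: T(s) = K_p·G(s)/(1 + K_p·G(s)) = 138.7/(s + 14 + 138.7) = 138.7/(s + 152.7).
Time constant τ = 1/152.7 = 0.006548 s, so the 2% settling time is about 4τ = 0.0262 s.

T_s ≈ 0.0262 s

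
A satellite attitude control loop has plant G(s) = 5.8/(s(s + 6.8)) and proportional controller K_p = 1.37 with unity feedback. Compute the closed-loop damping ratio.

The closed-loop denominator is s(s+6.8) + 1.37·5.8 = s² + 6.8s + 7.946.
So ω_n² = 7.946 ⇒ ω_n = 2.819 rad/s, and ζ = 6.8/(2ω_n) = 1.21.

ζ = 1.21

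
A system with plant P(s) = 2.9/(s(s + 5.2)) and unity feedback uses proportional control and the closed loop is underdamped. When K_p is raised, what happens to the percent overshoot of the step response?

Characteristic equation s² + 5.2s + K_p·2.9 = 0: raising K_p raises ω_n while 2ζω_n = 5.2 is fixed, so ζ falls and overshoot grows.

increase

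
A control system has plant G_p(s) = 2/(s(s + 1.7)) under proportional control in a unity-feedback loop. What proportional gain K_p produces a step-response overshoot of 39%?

K_p = 4.38

From %OS = 100·exp(−πζ/√(1−ζ²)) = 39%, ζ = −ln(0.39)/√(π²+ln²(0.39)) = 0.2871.
Characteristic equation s² + 1.7s + 2K_p = 0 gives ζ = 1.7/(2√(2K_p)).
Setting ζ = 0.2871: √(2K_p) = 1.7/(2·0.2871) = 2.961, so K_p = 8.765/2 = 4.38.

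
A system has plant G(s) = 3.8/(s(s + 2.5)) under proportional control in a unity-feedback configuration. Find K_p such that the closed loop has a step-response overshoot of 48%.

K_p = 7.94

From %OS = 100·exp(−πζ/√(1−ζ²)) = 48%, ζ = −ln(0.48)/√(π²+ln²(0.48)) = 0.2275.
Characteristic equation s² + 2.5s + 3.8K_p = 0 gives ζ = 2.5/(2√(3.8K_p)).
Setting ζ = 0.2275: √(3.8K_p) = 2.5/(2·0.2275) = 5.494, so K_p = 30.19/3.8 = 7.94.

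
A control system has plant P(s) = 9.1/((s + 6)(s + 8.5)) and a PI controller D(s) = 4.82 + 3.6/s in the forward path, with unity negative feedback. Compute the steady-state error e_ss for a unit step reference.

The open loop D(s)P(s) has a pole at the origin (type 1), so the static position error constant is infinite and e_ss = 1/(1+∞) = 0.

0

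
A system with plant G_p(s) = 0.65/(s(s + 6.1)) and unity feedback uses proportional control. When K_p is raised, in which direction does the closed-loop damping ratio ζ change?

decrease

ζ = 6.1/(2√(0.65K_p)); increasing K_p raises the denominator, so ζ falls.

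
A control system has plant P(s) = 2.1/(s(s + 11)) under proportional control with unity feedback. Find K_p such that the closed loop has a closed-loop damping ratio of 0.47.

Closed-loop characteristic equation: s² + 11s + K_p·2.1 = 0.
So ω_n = √(2.1K_p) and 2ζω_n = 11, giving ζ = 11/(2√(2.1K_p)).
Setting ζ = 0.47: √(2.1K_p) = 11/(2·0.47) = 11.7, so K_p = 136.9/2.1 = 65.2.

K_p = 65.2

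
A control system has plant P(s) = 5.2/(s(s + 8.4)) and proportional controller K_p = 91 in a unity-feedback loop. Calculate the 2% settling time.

T_s ≈ 0.952 s

From 1 + K_pP(s) = 0: s² + 8.4s + 473.2 = 0 ⇒ ω_n = 21.75, ζ = 0.1931.
2% settling time T_s ≈ 4/(ζω_n) = 4/4.2 = 0.952 s.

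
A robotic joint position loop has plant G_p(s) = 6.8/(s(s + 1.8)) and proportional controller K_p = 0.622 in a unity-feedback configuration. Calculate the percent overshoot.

Closed-loop characteristic equation: s² + 1.8s + 4.23 = 0, so ω_n = 2.057 rad/s and ζ = 1.8/(2·2.057) = 0.4376.
%OS = 100·exp(−πζ/√(1−ζ²)) = 100·exp(−π·0.4376/√0.8085) = 21.7%.

21.7%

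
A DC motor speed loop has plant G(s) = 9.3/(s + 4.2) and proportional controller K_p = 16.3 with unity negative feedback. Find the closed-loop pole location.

s = -155.8

Closed-loop transfer function: T(s) = K_p·G(s)/(1 + K_p·G(s)) = 151.6/(s + 4.2 + 151.6) = 151.6/(s + 155.8).
The closed-loop pole is at s = −155.8.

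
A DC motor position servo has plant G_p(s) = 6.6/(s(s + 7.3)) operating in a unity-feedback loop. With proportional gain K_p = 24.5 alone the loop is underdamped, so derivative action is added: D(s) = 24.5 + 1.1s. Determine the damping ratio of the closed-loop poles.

ζ = 0.573

Forward path: (24.5 + 1.1s)·6.6/(s(s+7.3)). The closed-loop characteristic equation is s² + (7.3 + 6.6·1.1)s + 6.6·24.5 = 0.
That is s² + 14.56s + 161.7 = 0, so ω_n = 12.72 rad/s and ζ = 14.56/(2·12.72) = 0.5725.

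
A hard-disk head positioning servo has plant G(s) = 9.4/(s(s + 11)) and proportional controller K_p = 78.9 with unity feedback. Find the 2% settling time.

Closed-loop characteristic equation: s² + 11s + 741.7 = 0, so ω_n = 27.23 rad/s and ζ = 11/(2·27.23) = 0.202.
2% settling time T_s ≈ 4/(ζω_n) = 4/5.5 = 0.727 s.

T_s ≈ 0.727 s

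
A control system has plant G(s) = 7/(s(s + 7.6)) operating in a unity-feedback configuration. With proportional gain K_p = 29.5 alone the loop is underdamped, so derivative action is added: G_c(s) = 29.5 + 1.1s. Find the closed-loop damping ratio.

ζ = 0.532

Forward path: (29.5 + 1.1s)·7/(s(s+7.6)). The closed-loop characteristic equation is s² + (7.6 + 7·1.1)s + 7·29.5 = 0.
That is s² + 15.3s + 206.5 = 0, so ω_n = 14.37 rad/s and ζ = 15.3/(2·14.37) = 0.5324.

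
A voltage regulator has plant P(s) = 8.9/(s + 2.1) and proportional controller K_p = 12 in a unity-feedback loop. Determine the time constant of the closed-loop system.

Closed-loop transfer function: T(s) = K_p·P(s)/(1 + K_p·P(s)) = 106.8/(s + 2.1 + 106.8) = 106.8/(s + 108.9).
Time constant τ = 1/108.9 = 0.00918 s.

τ = 0.00918 s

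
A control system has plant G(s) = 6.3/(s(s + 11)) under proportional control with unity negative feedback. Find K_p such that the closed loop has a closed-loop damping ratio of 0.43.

K_p = 26

Closed-loop characteristic equation: s² + 11s + K_p·6.3 = 0.
So ω_n = √(6.3K_p) and 2ζω_n = 11, giving ζ = 11/(2√(6.3K_p)).
Setting ζ = 0.43: √(6.3K_p) = 11/(2·0.43) = 12.79, so K_p = 163.6/6.3 = 26.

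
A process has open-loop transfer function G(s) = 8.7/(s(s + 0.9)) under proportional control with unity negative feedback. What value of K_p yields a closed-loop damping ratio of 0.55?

K_p = 0.0769

Closed-loop characteristic equation: s² + 0.9s + K_p·8.7 = 0.
So ω_n = √(8.7K_p) and 2ζω_n = 0.9, giving ζ = 0.9/(2√(8.7K_p)).
Setting ζ = 0.55: √(8.7K_p) = 0.9/(2·0.55) = 0.8182, so K_p = 0.6694/8.7 = 0.0769.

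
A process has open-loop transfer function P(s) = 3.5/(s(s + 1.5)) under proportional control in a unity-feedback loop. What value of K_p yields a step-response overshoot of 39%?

K_p = 1.95

From %OS = 100·exp(−πζ/√(1−ζ²)) = 39%, ζ = −ln(0.39)/√(π²+ln²(0.39)) = 0.2871.
Characteristic equation s² + 1.5s + 3.5K_p = 0 gives ζ = 1.5/(2√(3.5K_p)).
Setting ζ = 0.2871: √(3.5K_p) = 1.5/(2·0.2871) = 2.612, so K_p = 6.824/3.5 = 1.95.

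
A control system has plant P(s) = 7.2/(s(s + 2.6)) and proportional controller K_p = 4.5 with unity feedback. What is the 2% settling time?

T_s ≈ 3.08 s

Closed-loop characteristic equation: s² + 2.6s + 32.4 = 0, so ω_n = 5.692 rad/s and ζ = 2.6/(2·5.692) = 0.2284.
2% settling time T_s ≈ 4/(ζω_n) = 4/1.3 = 3.08 s.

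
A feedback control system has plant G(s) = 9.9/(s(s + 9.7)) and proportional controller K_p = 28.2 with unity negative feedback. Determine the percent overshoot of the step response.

The closed-loop denominator s² + 9.7s + 279.2 gives ω_n = √279.2 = 16.71 and ζ = 9.7/(2ω_n) = 0.2903.
%OS = 100·exp(−πζ/√(1−ζ²)) = 100·exp(−π·0.2903/√0.9157) = 38.6%.

38.6%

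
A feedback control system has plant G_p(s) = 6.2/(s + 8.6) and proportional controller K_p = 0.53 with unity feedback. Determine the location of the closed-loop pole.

Closed-loop transfer function: T(s) = K_p·G_p(s)/(1 + K_p·G_p(s)) = 3.286/(s + 8.6 + 3.286) = 3.286/(s + 11.89).
The closed-loop pole is at s = −11.89.

s = -11.89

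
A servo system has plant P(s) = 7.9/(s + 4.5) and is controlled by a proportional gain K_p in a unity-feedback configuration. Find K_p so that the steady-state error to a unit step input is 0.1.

K_p = 5.13

For a type-0 loop with proportional control, e_ss = 1/(1 + K_p·P(0)).
P(0) = 1.756. Require 1/(1 + K_p·1.756) = 0.1, so 1 + 1.756·K_p = 10.
K_p = (10 − 1)/1.756 = 5.13.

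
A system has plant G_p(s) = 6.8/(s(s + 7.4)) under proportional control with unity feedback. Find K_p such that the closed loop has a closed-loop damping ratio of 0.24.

K_p = 35

Closed-loop characteristic equation: s² + 7.4s + K_p·6.8 = 0.
So ω_n = √(6.8K_p) and 2ζω_n = 7.4, giving ζ = 7.4/(2√(6.8K_p)).
Setting ζ = 0.24: √(6.8K_p) = 7.4/(2·0.24) = 15.42, so K_p = 237.7/6.8 = 35.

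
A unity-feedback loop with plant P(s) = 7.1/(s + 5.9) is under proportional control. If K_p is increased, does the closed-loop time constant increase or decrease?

decrease

The closed-loop bandwidth 5.9+K_p·7.1 grows with K_p, so τ shrinks.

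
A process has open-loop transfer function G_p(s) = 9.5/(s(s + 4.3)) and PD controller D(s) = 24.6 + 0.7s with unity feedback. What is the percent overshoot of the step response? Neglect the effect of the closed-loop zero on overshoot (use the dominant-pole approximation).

Forward path: (24.6 + 0.7s)·9.5/(s(s+4.3)). The closed-loop characteristic equation is s² + (4.3 + 9.5·0.7)s + 9.5·24.6 = 0.
That is s² + 10.95s + 233.7 = 0, so ω_n = 15.29 rad/s and ζ = 10.95/(2·15.29) = 0.3581.
%OS = 100·exp(−πζ/√(1−ζ²)) = 30%.

30%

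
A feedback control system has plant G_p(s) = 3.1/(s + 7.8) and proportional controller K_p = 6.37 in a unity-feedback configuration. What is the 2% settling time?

T_s ≈ 0.145 s

Closed-loop transfer function: T(s) = K_p·G_p(s)/(1 + K_p·G_p(s)) = 19.75/(s + 7.8 + 19.75) = 19.75/(s + 27.55).
Time constant τ = 1/27.55 = 0.0363 s, so the 2% settling time is about 4τ = 0.145 s.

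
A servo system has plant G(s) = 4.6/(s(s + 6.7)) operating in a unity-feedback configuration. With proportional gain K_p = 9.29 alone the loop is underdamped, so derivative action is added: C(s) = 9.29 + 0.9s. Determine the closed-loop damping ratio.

ζ = 0.829

Forward path: (9.29 + 0.9s)·4.6/(s(s+6.7)). The closed-loop characteristic equation is s² + (6.7 + 4.6·0.9)s + 4.6·9.29 = 0.
That is s² + 10.84s + 42.73 = 0, so ω_n = 6.537 rad/s and ζ = 10.84/(2·6.537) = 0.8291.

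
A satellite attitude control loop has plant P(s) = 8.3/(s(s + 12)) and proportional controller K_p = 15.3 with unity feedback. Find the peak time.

Closed-loop characteristic equation: s² + 12s + 127 = 0, so ω_n = 11.27 rad/s and ζ = 12/(2·11.27) = 0.5324.
Damped frequency ω_d = ω_n√(1−ζ²) = 9.539 rad/s, so peak time T_p = π/ω_d = 0.329 s.

T_p = 0.329 s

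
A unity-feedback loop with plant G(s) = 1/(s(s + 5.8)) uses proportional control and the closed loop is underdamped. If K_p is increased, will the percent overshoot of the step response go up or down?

increase

ζ = 5.8/(2√(1K_p)) decreases as K_p grows; lower damping means more overshoot.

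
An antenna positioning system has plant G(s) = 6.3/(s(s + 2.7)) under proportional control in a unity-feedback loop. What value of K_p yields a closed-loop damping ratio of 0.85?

K_p = 0.4

Closed-loop characteristic equation: s² + 2.7s + K_p·6.3 = 0.
So ω_n = √(6.3K_p) and 2ζω_n = 2.7, giving ζ = 2.7/(2√(6.3K_p)).
Setting ζ = 0.85: √(6.3K_p) = 2.7/(2·0.85) = 1.588, so K_p = 2.522/6.3 = 0.4.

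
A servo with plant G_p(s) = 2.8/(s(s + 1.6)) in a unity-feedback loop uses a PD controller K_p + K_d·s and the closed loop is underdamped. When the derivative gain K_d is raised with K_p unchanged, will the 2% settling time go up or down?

Characteristic equation s² + (1.6 + 2.8K_d)s + 2.8K_p = 0: raising K_d increases ζω_n = (1.6+2.8K_d)/2 while the loop stays underdamped, so T_s ≈ 4/(ζω_n) decreases.

decrease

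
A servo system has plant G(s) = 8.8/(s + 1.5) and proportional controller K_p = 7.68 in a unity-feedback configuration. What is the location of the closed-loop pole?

Closed-loop transfer function: T(s) = K_p·G(s)/(1 + K_p·G(s)) = 67.58/(s + 1.5 + 67.58) = 67.58/(s + 69.08).
The closed-loop pole is at s = −69.08.

s = -69.08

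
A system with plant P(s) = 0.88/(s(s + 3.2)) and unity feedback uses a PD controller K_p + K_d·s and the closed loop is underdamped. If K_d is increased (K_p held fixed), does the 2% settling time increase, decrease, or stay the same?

decrease

Characteristic equation s² + (3.2 + 0.88K_d)s + 0.88K_p = 0: raising K_d increases ζω_n = (3.2+0.88K_d)/2 while the loop stays underdamped, so T_s ≈ 4/(ζω_n) decreases.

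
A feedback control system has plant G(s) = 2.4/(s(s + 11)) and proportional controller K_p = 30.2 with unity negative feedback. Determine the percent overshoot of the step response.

The closed-loop denominator s² + 11s + 72.48 gives ω_n = √72.48 = 8.514 and ζ = 11/(2ω_n) = 0.646.
%OS = 100·exp(−πζ/√(1−ζ²)) = 100·exp(−π·0.646/√0.5826) = 7%.

7%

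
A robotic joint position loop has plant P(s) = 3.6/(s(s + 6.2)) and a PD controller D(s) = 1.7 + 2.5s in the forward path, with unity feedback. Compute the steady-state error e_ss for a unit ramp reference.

1.01

The loop has one pole at the origin (type 1). Velocity error constant K_v = lim_{s→0} s·D(s)P(s) = 1.7·3.6/6.2 = 0.9871.
Steady-state error to a unit ramp: e_ss = 1/K_v = 1.01.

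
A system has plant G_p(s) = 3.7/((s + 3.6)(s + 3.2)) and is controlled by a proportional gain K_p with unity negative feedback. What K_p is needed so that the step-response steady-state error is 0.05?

The loop is type 0, so e_ss(step) = 1/(1 + K_pos) with K_pos = K_p·G_p(0).
G_p(0) = 0.3212. Require 1/(1 + K_p·0.3212) = 0.05, so 1 + 0.3212·K_p = 20.
K_p = (20 − 1)/0.3212 = 59.2.

K_p = 59.2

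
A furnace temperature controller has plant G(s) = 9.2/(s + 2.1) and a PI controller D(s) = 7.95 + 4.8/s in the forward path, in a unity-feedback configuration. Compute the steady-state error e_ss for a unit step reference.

The open loop D(s)G(s) has a pole at the origin (type 1), so the static position error constant is infinite and e_ss = 1/(1+∞) = 0.

0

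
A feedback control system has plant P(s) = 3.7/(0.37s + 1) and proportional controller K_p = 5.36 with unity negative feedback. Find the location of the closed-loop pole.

s = -56.3

Closed loop: T(s) = K_p·P/(1+K_p·P) = 19.83/(0.37s + 1 + 19.83), with pole at s = −(1 + 19.83)/0.37 = −56.3.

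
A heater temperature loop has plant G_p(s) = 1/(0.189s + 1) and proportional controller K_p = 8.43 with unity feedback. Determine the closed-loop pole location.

s = -49.89

Closed loop: T(s) = K_p·G_p/(1+K_p·G_p) = 8.43/(0.189s + 1 + 8.43), with pole at s = −(1 + 8.43)/0.189 = −49.89.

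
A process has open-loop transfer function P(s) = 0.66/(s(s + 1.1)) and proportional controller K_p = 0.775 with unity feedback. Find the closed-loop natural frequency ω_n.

ω_n = 0.715 rad/s

With unity feedback the closed-loop characteristic equation is s² + 1.1s + 0.775·0.66 = s² + 1.1s + 0.5115 = 0.
Matching s² + 2ζω_n s + ω_n²: ω_n = √0.5115 = 0.7152 rad/s and 2ζω_n = 1.1, so ζ = 1.1/(2·0.7152) = 0.769.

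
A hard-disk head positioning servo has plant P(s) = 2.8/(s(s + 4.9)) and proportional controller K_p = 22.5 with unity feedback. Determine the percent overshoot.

From 1 + K_pP(s) = 0: s² + 4.9s + 63 = 0 ⇒ ω_n = 7.937, ζ = 0.3087.
%OS = 100·exp(−πζ/√(1−ζ²)) = 100·exp(−π·0.3087/√0.9047) = 36.1%.

36.1%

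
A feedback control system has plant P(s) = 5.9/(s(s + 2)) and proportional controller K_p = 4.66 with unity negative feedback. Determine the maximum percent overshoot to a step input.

54.3%

From 1 + K_pP(s) = 0: s² + 2s + 27.49 = 0 ⇒ ω_n = 5.243, ζ = 0.1907.
%OS = 100·exp(−πζ/√(1−ζ²)) = 100·exp(−π·0.1907/√0.9636) = 54.3%.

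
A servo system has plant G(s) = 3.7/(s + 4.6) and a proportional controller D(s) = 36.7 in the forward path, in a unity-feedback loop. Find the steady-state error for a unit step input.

The loop is type 0. Static position error constant K_pos = D(0)·G(0) = 36.7·0.8043 = 29.52.
Steady-state error to a unit step: e_ss = 1/(1+K_pos) = 1/30.52 = 0.0328.

0.0328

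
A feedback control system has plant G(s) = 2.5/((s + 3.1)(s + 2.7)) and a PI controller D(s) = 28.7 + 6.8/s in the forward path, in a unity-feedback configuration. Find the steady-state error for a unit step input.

0

The open loop D(s)G(s) has a pole at the origin (type 1), so the static position error constant is infinite and e_ss = 1/(1+∞) = 0.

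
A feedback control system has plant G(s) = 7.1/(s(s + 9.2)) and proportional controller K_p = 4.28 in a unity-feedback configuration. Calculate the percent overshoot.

The closed-loop denominator s² + 9.2s + 30.39 gives ω_n = √30.39 = 5.513 and ζ = 9.2/(2ω_n) = 0.8345.
%OS = 100·exp(−πζ/√(1−ζ²)) = 100·exp(−π·0.8345/√0.3037) = 0.859%.

0.859%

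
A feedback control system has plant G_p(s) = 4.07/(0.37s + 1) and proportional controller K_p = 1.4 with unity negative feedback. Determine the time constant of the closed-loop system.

τ = 0.0552 s

Closed loop: T(s) = K_p·G_p/(1+K_p·G_p) = 5.698/(0.37s + 1 + 5.698), with pole at s = −(1 + 5.698)/0.37 = −18.1.
Closed-loop time constant τ = 1/18.1 = 0.0552 s.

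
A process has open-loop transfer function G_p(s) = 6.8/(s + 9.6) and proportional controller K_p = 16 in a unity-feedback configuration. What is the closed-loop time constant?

Closed-loop transfer function: T(s) = K_p·G_p(s)/(1 + K_p·G_p(s)) = 108.8/(s + 9.6 + 108.8) = 108.8/(s + 118.4).
Time constant τ = 1/118.4 = 0.00845 s.

τ = 0.00845 s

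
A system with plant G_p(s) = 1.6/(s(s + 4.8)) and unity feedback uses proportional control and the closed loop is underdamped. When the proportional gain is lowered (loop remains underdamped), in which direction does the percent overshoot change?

decrease

ζ = 4.8/(2√(1.6K_p)) rises as K_p falls; higher damping means less overshoot.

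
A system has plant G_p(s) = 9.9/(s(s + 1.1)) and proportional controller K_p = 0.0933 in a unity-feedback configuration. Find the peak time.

From 1 + K_pG_p(s) = 0: s² + 1.1s + 0.9237 = 0 ⇒ ω_n = 0.9611, ζ = 0.5723.
Damped frequency ω_d = ω_n√(1−ζ²) = 0.7881 rad/s, so peak time T_p = π/ω_d = 3.99 s.

T_p = 3.99 s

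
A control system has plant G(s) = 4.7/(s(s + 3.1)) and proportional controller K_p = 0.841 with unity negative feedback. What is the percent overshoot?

2%

Closed-loop characteristic equation: s² + 3.1s + 3.953 = 0, so ω_n = 1.988 rad/s and ζ = 3.1/(2·1.988) = 0.7796.
%OS = 100·exp(−πζ/√(1−ζ²)) = 100·exp(−π·0.7796/√0.3922) = 2%.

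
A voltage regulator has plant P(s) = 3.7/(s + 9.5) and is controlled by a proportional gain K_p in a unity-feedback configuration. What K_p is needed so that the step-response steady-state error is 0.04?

K_p = 61.6

Steady-state error for a unit step on this type-0 loop is 1/(1 + K_p·P(0)).
P(0) = 0.3895. Require 1/(1 + K_p·0.3895) = 0.04, so 1 + 0.3895·K_p = 25.
K_p = (25 − 1)/0.3895 = 61.6.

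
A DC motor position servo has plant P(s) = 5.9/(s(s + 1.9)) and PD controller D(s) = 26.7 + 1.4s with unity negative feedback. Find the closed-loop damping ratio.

ζ = 0.405

Forward path: (26.7 + 1.4s)·5.9/(s(s+1.9)). The closed-loop characteristic equation is s² + (1.9 + 5.9·1.4)s + 5.9·26.7 = 0.
That is s² + 10.16s + 157.5 = 0, so ω_n = 12.55 rad/s and ζ = 10.16/(2·12.55) = 0.4047.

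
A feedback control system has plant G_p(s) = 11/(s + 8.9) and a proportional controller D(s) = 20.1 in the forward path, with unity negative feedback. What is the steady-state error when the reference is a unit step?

0.0387

The loop is type 0. Static position error constant K_pos = D(0)·G_p(0) = 20.1·1.236 = 24.84.
Steady-state error to a unit step: e_ss = 1/(1+K_pos) = 1/25.84 = 0.0387.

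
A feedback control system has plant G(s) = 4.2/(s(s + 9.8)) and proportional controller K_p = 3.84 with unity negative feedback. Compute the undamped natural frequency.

ω_n = 4.02 rad/s

1 + K_p·G(s) = 0 gives s² + 9.8s + 16.13 = 0.
Matching s² + 2ζω_n s + ω_n²: ω_n = √16.13 = 4.016 rad/s and 2ζω_n = 9.8, so ζ = 9.8/(2·4.016) = 1.22.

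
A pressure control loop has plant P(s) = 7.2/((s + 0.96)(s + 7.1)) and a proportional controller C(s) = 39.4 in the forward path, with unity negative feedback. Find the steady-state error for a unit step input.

0.0235

The loop is type 0. Static position error constant K_pos = C(0)·P(0) = 39.4·1.056 = 41.62.
Steady-state error to a unit step: e_ss = 1/(1+K_pos) = 1/42.62 = 0.0235.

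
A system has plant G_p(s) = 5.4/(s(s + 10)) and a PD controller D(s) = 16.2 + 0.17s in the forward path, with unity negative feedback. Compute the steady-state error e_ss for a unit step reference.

The open loop D(s)G_p(s) has a pole at the origin (type 1), so the static position error constant is infinite and e_ss = 1/(1+∞) = 0.

0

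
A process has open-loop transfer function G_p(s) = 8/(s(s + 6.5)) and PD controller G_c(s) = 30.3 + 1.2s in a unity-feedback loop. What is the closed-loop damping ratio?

Forward path: (30.3 + 1.2s)·8/(s(s+6.5)). The closed-loop characteristic equation is s² + (6.5 + 8·1.2)s + 8·30.3 = 0.
That is s² + 16.1s + 242.4 = 0, so ω_n = 15.57 rad/s and ζ = 16.1/(2·15.57) = 0.517.

ζ = 0.517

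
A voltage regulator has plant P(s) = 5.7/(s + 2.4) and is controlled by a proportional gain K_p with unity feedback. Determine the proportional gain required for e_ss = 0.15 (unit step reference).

For a type-0 loop with proportional control, e_ss = 1/(1 + K_p·P(0)).
P(0) = 2.375. Require 1/(1 + K_p·2.375) = 0.15, so 1 + 2.375·K_p = 6.667.
K_p = (6.667 − 1)/2.375 = 2.39.

K_p = 2.39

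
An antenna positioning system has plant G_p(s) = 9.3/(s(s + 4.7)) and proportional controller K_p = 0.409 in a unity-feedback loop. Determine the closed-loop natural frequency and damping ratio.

The closed-loop denominator is s(s+4.7) + 0.409·9.3 = s² + 4.7s + 3.804.
Matching s² + 2ζω_n s + ω_n²: ω_n = √3.804 = 1.95 rad/s and 2ζω_n = 4.7, so ζ = 4.7/(2·1.95) = 1.2.

ω_n = 1.95 rad/s, ζ = 1.2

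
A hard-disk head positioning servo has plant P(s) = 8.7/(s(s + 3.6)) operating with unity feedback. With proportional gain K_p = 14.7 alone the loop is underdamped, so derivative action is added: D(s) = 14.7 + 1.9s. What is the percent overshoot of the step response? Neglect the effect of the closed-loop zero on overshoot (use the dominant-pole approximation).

Forward path: (14.7 + 1.9s)·8.7/(s(s+3.6)). The closed-loop characteristic equation is s² + (3.6 + 8.7·1.9)s + 8.7·14.7 = 0.
That is s² + 20.13s + 127.9 = 0, so ω_n = 11.31 rad/s and ζ = 20.13/(2·11.31) = 0.89.
%OS = 100·exp(−πζ/√(1−ζ²)) = 0.217%.

0.217%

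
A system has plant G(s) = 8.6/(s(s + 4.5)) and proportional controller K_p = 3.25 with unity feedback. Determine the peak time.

From 1 + K_pG(s) = 0: s² + 4.5s + 27.95 = 0 ⇒ ω_n = 5.287, ζ = 0.4256.
Damped frequency ω_d = ω_n√(1−ζ²) = 4.784 rad/s, so peak time T_p = π/ω_d = 0.657 s.

T_p = 0.657 s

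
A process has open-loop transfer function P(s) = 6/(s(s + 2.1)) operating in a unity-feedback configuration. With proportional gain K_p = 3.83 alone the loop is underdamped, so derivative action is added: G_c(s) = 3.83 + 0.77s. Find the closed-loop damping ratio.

Forward path: (3.83 + 0.77s)·6/(s(s+2.1)). The closed-loop characteristic equation is s² + (2.1 + 6·0.77)s + 6·3.83 = 0.
That is s² + 6.72s + 22.98 = 0, so ω_n = 4.794 rad/s and ζ = 6.72/(2·4.794) = 0.7009.

ζ = 0.701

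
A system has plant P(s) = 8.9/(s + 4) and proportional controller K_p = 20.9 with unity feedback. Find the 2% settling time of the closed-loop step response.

T_s ≈ 0.0211 s

Closed-loop transfer function: T(s) = K_p·P(s)/(1 + K_p·P(s)) = 186/(s + 4 + 186) = 186/(s + 190).
Time constant τ = 1/190 = 0.005263 s, so the 2% settling time is about 4τ = 0.0211 s.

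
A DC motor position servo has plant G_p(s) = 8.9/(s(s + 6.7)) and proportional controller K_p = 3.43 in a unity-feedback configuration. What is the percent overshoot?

9.11%

The closed-loop denominator s² + 6.7s + 30.53 gives ω_n = √30.53 = 5.525 and ζ = 6.7/(2ω_n) = 0.6063.
%OS = 100·exp(−πζ/√(1−ζ²)) = 100·exp(−π·0.6063/√0.6324) = 9.11%.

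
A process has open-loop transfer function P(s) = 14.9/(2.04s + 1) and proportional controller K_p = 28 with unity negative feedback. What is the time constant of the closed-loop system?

τ = 0.00488 s

Closed loop: T(s) = K_p·P/(1+K_p·P) = 417.2/(2.04s + 1 + 417.2), with pole at s = −(1 + 417.2)/2.04 = −205.
Closed-loop time constant τ = 1/205 = 0.00488 s.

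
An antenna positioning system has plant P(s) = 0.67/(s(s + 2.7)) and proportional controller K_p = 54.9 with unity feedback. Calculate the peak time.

From 1 + K_pP(s) = 0: s² + 2.7s + 36.78 = 0 ⇒ ω_n = 6.065, ζ = 0.2226.
Damped frequency ω_d = ω_n√(1−ζ²) = 5.913 rad/s, so peak time T_p = π/ω_d = 0.531 s.

T_p = 0.531 s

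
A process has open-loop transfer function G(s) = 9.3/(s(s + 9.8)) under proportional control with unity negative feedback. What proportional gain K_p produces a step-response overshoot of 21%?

From %OS = 100·exp(−πζ/√(1−ζ²)) = 21%, ζ = −ln(0.21)/√(π²+ln²(0.21)) = 0.4449.
Characteristic equation s² + 9.8s + 9.3K_p = 0 gives ζ = 9.8/(2√(9.3K_p)).
Setting ζ = 0.4449: √(9.3K_p) = 9.8/(2·0.4449) = 11.01, so K_p = 121.3/9.3 = 13.

K_p = 13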